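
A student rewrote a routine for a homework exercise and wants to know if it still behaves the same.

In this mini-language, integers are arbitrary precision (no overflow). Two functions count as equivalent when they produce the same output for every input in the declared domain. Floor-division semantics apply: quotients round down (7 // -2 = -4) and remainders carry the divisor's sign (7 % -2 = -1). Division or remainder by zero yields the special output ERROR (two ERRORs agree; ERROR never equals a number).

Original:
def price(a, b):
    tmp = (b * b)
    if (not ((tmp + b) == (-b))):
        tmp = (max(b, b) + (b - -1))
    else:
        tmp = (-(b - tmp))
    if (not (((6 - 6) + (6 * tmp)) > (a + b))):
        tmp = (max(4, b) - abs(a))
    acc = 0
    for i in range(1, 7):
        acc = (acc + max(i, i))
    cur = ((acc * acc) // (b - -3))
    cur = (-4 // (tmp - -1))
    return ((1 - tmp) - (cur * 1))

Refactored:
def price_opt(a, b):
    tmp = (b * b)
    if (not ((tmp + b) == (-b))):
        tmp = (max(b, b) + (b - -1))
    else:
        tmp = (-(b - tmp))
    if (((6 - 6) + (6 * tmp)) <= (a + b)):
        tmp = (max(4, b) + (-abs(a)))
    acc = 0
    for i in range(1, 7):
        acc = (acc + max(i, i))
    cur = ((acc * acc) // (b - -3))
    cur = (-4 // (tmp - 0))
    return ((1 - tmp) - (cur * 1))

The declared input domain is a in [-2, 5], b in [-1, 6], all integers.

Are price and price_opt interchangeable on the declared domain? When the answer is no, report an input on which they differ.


Input a=-2, b=0: 5 from price versus ERROR from price_opt.
verdict: not equivalent; witness: a=-2, b=0


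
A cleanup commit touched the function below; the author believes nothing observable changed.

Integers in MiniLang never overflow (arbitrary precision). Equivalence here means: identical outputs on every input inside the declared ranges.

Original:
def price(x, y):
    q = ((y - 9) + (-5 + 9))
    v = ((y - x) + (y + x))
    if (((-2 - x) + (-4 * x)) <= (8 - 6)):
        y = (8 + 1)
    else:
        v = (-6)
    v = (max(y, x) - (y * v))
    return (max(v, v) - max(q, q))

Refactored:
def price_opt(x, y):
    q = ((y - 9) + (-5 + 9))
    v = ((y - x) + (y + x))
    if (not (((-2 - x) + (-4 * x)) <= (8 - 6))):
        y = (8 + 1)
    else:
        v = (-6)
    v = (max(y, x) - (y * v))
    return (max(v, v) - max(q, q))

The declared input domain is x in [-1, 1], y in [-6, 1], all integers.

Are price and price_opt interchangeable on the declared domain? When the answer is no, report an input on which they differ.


Not equivalent: x=-1, y=-6 separates them (-26 vs 128).
price: q = -11; v = -12; (((-2 - x) + (-4 * x)) <= (8 - 6)) -> false; v = -6; v = -37; return -26
price_opt: q = -11; v = -12; (not (((-2 - x) + (-4 * x)) <= (8 - 6))) -> true; y = 9; v = 117; return 128
verdict: not equivalent; witness: x=-1, y=-6


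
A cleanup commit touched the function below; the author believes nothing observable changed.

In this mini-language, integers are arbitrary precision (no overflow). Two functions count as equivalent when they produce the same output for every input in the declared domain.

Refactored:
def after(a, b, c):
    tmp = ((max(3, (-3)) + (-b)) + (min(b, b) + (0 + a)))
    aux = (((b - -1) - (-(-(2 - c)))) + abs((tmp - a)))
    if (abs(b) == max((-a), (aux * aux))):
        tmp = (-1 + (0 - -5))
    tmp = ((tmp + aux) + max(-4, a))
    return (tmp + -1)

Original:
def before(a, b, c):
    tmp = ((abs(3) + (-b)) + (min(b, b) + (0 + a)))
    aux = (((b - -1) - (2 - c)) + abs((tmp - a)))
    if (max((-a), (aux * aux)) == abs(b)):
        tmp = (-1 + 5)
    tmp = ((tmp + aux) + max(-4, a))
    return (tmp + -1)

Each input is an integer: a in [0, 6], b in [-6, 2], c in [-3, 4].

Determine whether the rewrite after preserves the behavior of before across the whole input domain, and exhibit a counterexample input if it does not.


This is a faithful refactor — constant usage differs, min/max/abs usage differs, arithmetic usage differs, but the computed results match everywhere.
Spot check at a=0, b=-4, c=2 — before: tmp=3, then aux=0, then (max((-a), (aux * aux)) == abs(b)) is false, then tmp=3, then returns 2. after: tmp=3, then aux=0, then (abs(b) == max((-a), (aux * aux))) is false, then tmp=3, then returns 2. Both give 2.
Every one of the 504 inputs gives matching results.
verdict: equivalent


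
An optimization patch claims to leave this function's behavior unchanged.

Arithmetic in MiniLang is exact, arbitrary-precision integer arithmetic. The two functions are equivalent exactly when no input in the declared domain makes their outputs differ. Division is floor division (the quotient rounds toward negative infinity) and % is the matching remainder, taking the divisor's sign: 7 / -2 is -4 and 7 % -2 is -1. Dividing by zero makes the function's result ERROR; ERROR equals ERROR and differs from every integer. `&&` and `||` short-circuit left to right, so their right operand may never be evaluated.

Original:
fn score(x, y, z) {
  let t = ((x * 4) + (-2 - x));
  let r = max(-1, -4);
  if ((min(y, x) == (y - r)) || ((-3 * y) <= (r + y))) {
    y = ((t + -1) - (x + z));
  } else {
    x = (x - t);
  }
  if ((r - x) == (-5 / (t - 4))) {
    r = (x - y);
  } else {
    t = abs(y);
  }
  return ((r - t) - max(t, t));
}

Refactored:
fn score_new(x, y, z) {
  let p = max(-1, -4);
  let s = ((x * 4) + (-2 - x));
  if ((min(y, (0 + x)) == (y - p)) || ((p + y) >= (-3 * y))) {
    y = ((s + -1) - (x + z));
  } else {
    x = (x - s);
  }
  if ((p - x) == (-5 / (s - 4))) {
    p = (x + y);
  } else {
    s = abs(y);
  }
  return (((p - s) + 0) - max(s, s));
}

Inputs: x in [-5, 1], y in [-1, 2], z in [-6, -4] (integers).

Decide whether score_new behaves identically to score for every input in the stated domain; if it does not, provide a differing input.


Try x=-1, y=1, z=-6.
score: t=-5, then r=-1, then ((min(y, x) == (y - r)) || ((-3 * y) <= (r + y))) is true, then y=1, then ((r - x) == (-5 / (t - 4))) is true, then r=-2, then returns 8
score_new: p=-1, then s=-5, then ((min(y, (0 + x)) == (y - p)) || ((p + y) >= (-3 * y))) is true, then y=1, then ((p - x) == (-5 / (s - 4))) is true, then p=0, then returns 10
8 vs 10 — the two versions disagree here.
verdict: not equivalent; witness: x=-1, y=1, z=-6


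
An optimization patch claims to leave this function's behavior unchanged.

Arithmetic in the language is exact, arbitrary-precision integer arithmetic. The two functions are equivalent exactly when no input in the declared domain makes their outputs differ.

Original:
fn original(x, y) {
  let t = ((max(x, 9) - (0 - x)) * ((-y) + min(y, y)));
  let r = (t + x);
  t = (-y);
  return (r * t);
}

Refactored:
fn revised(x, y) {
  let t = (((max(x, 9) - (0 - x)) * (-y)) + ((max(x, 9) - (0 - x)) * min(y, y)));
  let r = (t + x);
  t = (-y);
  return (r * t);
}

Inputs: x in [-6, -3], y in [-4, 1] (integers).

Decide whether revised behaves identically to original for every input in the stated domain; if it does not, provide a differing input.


Comparing the listings, the differences include: constant usage differs; also arithmetic usage differs; also min/max/abs usage differs.
As a probe, take x=-5, y=-4: original runs t := 0 | r := -5 | t := 4 | result -20; revised runs t := 0 | r := -5 | t := 4 | result -20; both end at -20.
Every one of the 24 inputs gives matching results.
verdict: equivalent


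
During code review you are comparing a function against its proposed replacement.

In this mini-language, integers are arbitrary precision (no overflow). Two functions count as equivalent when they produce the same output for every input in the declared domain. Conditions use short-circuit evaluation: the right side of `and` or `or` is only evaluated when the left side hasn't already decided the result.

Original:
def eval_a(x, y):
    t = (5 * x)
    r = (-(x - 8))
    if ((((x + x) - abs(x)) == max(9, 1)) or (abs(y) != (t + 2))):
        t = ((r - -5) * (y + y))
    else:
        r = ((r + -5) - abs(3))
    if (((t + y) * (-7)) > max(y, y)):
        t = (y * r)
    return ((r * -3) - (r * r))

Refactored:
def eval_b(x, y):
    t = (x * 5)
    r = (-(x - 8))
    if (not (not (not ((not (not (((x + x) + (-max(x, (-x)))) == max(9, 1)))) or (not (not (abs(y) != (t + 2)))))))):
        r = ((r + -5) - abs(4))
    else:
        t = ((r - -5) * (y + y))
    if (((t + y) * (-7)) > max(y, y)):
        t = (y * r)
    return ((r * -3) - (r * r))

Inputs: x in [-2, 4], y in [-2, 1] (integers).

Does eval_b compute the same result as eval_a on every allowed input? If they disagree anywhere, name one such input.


Evaluate both at x=0, y=-2.
eval_a: t := 0 | r := 8 | ((((x + x) - abs(x)) == max(9, 1)) or (abs(y) != (t + 2))): false | r := 0 | (((t + y) * (-7)) > max(y, y)): true | t := 0 | result 0
eval_b: t := 0 | r := 8 | (not (not (not ((not (not (((x + x) + (-max(x, (-x)))) == max(9, 1)))) or (not (not (abs(y) != (t + 2)))))))): true | r := -1 | (((t + y) * (-7)) > max(y, y)): true | t := 2 | result 2
0 and 2 differ, so these are not the same function on this domain.
verdict: not equivalent; witness: x=0, y=-2


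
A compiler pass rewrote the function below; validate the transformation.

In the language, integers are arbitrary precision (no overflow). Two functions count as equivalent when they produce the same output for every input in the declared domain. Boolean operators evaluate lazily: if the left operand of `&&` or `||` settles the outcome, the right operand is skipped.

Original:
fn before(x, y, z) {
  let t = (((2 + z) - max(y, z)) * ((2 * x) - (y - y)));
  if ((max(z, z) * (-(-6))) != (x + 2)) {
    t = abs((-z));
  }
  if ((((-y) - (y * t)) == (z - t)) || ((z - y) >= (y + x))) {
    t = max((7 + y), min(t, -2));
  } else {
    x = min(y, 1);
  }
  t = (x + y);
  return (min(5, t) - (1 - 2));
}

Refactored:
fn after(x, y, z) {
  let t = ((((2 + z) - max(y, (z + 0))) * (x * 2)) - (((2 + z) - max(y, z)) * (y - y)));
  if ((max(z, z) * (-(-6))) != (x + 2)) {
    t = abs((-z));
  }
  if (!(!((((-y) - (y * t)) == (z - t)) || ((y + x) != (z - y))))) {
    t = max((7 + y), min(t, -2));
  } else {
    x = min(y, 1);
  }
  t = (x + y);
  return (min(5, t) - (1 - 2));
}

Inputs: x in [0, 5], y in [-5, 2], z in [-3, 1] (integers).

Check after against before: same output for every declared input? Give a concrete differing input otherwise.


Evaluate both at x=0, y=-1, z=-3.
before: t = 0; ((max(z, z) * (-(-6))) != (x + 2)) -> true; t = 3; ((((-y) - (y * t)) == (z - t)) || ((z - y) >= (y + x))) -> false; x = -1; t = -2; return -1
after: t = 0; ((max(z, z) * (-(-6))) != (x + 2)) -> true; t = 3; (!(!((((-y) - (y * t)) == (z - t)) || ((y + x) != (z - y))))) -> true; t = 6; t = -1; return 0
-1 vs 0 — the two versions disagree here.
verdict: not equivalent; witness: x=0, y=-1, z=-3


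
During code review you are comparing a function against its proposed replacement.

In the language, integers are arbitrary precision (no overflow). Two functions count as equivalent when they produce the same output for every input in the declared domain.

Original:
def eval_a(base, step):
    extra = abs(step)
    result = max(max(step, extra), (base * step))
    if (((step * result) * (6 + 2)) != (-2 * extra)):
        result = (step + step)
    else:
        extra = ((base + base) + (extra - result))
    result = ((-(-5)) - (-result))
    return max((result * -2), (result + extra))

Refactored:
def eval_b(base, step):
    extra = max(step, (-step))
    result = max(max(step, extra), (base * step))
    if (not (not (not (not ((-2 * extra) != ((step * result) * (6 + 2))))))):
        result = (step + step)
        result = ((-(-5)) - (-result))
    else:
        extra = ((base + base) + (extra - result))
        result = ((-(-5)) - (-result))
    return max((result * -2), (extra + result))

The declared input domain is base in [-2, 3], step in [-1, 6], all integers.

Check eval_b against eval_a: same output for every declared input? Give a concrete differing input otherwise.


This is a faithful refactor — boolean connective usage differs; also min/max/abs usage differs; also constant usage differs; also statement counts differ; also arithmetic usage differs, but the computed results match everywhere.
As a probe, take base=1, step=6: eval_a runs extra := 6 | result := 6 | (((step * result) * (6 + 2)) != (-2 * extra)): true | result := 12 | result := 17 | result 23; eval_b runs extra := 6 | result := 6 | (not (not (not (not ((-2 * extra) != ((step * result) * (6 + 2))))))): true | result := 12 | result := 17 | result 23; both end at 23.
Across all 48 domain points the two functions coincide.
verdict: equivalent


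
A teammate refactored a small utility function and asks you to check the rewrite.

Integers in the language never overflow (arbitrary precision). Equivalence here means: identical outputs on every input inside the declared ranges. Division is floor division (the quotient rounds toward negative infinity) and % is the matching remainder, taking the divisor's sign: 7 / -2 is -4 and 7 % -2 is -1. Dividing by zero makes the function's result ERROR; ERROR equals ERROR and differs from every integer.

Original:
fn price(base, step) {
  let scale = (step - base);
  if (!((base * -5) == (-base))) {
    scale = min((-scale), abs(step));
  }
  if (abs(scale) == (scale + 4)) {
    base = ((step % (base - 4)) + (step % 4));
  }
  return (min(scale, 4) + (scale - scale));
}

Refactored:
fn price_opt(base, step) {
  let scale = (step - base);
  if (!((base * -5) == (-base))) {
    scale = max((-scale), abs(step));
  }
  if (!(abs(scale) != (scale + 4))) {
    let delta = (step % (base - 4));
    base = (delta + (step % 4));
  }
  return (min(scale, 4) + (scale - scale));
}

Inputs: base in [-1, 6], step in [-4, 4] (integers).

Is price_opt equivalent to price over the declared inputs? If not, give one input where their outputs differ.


Not equivalent: base=-1, step=-4 separates them (3 vs 4).
price: scale := -3 | (!((base * -5) == (-base))): true | scale := 3 | (abs(scale) == (scale + 4)): false | result 3
price_opt: scale := -3 | (!((base * -5) == (-base))): true | scale := 4 | (!(abs(scale) != (scale + 4))): false | result 4
verdict: not equivalent; witness: base=-1, step=-4


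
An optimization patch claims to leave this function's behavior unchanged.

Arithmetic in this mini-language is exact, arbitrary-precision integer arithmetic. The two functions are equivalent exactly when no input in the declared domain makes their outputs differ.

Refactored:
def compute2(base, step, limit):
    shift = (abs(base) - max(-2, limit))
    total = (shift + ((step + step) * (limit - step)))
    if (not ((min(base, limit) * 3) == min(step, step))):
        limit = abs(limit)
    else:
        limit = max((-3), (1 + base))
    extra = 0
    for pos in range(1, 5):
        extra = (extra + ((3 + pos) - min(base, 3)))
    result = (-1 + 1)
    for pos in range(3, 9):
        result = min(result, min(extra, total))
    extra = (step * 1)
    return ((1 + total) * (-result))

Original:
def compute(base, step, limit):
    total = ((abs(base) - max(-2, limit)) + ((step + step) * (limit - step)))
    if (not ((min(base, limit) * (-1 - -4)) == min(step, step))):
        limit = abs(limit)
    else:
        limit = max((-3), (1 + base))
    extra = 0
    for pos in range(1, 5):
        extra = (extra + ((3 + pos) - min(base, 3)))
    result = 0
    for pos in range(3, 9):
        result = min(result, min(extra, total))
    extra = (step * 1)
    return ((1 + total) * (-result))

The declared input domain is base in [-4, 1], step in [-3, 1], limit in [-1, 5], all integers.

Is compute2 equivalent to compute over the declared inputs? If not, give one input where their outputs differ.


Differences: constant usage differs, and statement counts differ, and local variable names differ, and arithmetic usage differs — yet all 210 inputs agree.
verdict: equivalent


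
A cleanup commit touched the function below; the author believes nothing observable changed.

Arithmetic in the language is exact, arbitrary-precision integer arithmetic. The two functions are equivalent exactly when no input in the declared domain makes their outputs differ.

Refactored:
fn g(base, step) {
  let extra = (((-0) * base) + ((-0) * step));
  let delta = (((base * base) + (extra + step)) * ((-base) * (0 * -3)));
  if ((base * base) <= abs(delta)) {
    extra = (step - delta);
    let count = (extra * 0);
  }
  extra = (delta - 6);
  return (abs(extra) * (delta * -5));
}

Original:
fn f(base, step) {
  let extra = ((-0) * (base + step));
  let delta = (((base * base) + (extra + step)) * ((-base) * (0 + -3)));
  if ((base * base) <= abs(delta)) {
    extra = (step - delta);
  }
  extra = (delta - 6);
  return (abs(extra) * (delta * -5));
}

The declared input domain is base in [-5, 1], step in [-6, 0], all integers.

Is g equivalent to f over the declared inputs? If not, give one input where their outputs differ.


There is a counterexample at base=-5, step=-6: 414675 on one side, 0 on the other.
f: extra=0, then delta=-285, then ((base * base) <= abs(delta)) is true, then extra=279, then extra=-291, then returns 414675
g: extra=0, then delta=0, then ((base * base) <= abs(delta)) is false, then extra=-6, then returns 0
verdict: not equivalent; witness: base=-5, step=-6


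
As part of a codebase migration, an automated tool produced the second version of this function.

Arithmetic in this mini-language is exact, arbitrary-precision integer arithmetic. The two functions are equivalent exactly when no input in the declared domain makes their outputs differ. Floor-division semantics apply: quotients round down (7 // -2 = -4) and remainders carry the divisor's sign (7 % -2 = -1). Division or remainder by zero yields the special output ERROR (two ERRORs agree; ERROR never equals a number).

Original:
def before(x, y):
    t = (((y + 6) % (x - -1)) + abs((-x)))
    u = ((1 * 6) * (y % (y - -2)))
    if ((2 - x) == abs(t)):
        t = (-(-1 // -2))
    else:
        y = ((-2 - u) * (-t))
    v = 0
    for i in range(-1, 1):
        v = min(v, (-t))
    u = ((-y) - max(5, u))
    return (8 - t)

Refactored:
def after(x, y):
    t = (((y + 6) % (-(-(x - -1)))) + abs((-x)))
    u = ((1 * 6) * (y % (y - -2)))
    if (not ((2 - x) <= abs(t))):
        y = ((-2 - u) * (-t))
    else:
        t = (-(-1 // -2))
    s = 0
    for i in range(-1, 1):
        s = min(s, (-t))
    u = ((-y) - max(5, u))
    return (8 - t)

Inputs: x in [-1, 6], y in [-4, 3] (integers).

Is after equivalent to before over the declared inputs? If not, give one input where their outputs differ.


The rewrite breaks on x=1, y=-3, where the results are 6 and 8.
before: t := 2 | u := 0 | ((2 - x) == abs(t)): false | y := 4 | v := 0 | iter i=-1: | v := -2 | iter i=0: | v := -2 | u := -9 | result 6
after: t := 2 | u := 0 | (not ((2 - x) <= abs(t))): false | t := 0 | s := 0 | iter i=-1: | s := 0 | iter i=0: | s := 0 | u := -2 | result 8
verdict: not equivalent; witness: x=1, y=-3


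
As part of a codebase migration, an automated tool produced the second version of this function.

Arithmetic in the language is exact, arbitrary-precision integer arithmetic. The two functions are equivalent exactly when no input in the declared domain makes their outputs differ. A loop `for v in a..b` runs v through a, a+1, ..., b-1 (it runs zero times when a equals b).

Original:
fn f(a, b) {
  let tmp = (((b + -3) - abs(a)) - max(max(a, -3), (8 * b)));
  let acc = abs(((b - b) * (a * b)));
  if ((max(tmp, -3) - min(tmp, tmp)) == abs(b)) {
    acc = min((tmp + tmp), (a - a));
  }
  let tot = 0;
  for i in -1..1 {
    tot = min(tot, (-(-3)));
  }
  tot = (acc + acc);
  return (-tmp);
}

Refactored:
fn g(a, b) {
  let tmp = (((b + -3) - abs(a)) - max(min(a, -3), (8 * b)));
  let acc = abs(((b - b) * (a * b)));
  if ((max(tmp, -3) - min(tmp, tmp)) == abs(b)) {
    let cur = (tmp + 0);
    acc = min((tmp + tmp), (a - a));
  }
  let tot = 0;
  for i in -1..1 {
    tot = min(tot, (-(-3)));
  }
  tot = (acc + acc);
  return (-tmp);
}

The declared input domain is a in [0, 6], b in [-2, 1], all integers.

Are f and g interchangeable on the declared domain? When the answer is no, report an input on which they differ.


Run the pair on a=0, b=-2.
f: tmp=-5, then acc=0, then ((max(tmp, -3) - min(tmp, tmp)) == abs(b)) is true, then acc=-10, then tot=0, then (i=-1), then tot=0, then (i=0), then tot=0, then tot=-20, then returns 5
g: tmp=-2, then acc=0, then ((max(tmp, -3) - min(tmp, tmp)) == abs(b)) is false, then tot=0, then (i=-1), then tot=0, then (i=0), then tot=0, then tot=0, then returns 2
5 against 2: the behavior changed.
verdict: not equivalent; witness: a=0, b=-2


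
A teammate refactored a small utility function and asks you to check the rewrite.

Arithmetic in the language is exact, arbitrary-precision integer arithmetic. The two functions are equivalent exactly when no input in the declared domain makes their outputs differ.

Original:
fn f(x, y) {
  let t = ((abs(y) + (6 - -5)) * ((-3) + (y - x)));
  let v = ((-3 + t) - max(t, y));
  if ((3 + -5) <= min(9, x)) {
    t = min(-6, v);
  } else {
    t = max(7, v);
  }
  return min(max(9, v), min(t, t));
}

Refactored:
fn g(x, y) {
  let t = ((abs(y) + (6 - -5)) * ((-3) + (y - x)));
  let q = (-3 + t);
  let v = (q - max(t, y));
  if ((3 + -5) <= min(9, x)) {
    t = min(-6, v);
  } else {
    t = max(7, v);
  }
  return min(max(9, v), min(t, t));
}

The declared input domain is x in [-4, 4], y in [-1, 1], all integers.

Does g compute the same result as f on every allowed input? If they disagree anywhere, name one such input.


The two versions differ — the changes include statement counts differ; also local variable names differ.
Tracing x=1, y=0: f: t = -44; v = -47; ((3 + -5) <= min(9, x)) -> true; t = -47; return -47 | g: t = -44; q = -47; v = -47; ((3 + -5) <= min(9, x)) -> true; t = -47; return -47 — matching result -47.
Sweeping the whole domain (27 inputs) finds no disagreement.
verdict: equivalent


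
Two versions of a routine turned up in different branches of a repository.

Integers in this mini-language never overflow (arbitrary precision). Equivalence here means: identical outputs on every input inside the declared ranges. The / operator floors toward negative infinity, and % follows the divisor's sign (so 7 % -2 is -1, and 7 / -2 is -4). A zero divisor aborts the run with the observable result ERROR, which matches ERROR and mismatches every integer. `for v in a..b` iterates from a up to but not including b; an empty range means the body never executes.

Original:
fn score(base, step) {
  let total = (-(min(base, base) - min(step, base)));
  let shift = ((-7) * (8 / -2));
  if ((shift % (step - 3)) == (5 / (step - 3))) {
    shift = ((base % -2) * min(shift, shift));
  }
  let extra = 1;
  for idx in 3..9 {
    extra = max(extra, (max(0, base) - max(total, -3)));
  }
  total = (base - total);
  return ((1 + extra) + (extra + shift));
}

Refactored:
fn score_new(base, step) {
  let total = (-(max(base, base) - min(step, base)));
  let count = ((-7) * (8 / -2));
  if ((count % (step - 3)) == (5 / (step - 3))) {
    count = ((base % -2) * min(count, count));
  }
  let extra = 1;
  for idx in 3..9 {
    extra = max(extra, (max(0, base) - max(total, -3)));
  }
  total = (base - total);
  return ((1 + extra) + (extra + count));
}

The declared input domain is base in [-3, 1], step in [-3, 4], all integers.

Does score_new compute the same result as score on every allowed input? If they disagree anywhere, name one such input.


Equivalent. The suspicious edit (`min(base, base)` became `max(base, base)`) never changes the result for any input inside the declared domain.
An exhaustive pass over the 40 declared inputs shows identical outputs.
One worked example (base=-3, step=-1) — score: total=0, then shift=28, then ((shift % (step - 3)) == (5 / (step - 3))) is false, then extra=1, then (idx=3), then extra=1, then (idx=4), then extra=1, then (idx=5), then extra=1, then (idx=6), then extra=1, then (idx=7), then extra=1, then (idx=8), then extra=1, then total=-3, then returns 31; score_new: total=0, then count=28, then ((count % (step - 3)) == (5 / (step - 3))) is false, then extra=1, then (idx=3), then extra=1, then (idx=4), then extra=1, then (idx=5), then extra=1, then (idx=6), then extra=1, then (idx=7), then extra=1, then (idx=8), then extra=1, then total=-3, then returns 31; agreement on 31.
verdict: equivalent


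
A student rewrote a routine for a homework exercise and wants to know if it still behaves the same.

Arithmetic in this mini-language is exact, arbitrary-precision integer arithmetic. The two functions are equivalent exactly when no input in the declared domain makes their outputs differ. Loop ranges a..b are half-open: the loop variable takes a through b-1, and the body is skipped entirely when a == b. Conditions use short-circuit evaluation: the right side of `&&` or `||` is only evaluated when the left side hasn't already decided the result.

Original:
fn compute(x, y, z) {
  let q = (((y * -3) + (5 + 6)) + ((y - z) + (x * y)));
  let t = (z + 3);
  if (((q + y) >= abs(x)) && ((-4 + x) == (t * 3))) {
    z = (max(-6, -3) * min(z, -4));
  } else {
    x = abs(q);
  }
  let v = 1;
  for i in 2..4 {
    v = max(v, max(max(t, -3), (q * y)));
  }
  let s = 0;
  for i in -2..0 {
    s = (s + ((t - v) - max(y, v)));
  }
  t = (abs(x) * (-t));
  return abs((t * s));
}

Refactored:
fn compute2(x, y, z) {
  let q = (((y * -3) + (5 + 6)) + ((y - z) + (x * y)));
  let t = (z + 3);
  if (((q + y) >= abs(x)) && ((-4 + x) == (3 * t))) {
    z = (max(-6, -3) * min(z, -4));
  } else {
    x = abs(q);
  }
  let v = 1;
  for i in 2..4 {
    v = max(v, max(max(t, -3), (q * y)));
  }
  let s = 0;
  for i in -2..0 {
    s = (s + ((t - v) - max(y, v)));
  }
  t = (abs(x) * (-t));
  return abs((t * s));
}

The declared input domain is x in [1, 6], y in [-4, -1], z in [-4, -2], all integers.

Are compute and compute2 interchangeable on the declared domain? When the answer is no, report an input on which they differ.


This is a faithful refactor — same computation, different form, but the computed results match everywhere.
One worked example (x=6, y=-2, z=-2) — compute: q becomes 5; next t becomes 1; next (((q + y) >= abs(x)) && ((-4 + x) == (t * 3))) evaluates to false; next x becomes 5; next v becomes 1; next at i=2:; next v becomes 1; next at i=3:; next v becomes 1; next s becomes 0; next at i=-2:; next s becomes -1; next at i=-1:; next s becomes -2; next t becomes -5; next final value 10; compute2: q becomes 5; next t becomes 1; next (((q + y) >= abs(x)) && ((-4 + x) == (3 * t))) evaluates to false; next x becomes 5; next v becomes 1; next at i=2:; next v becomes 1; next at i=3:; next v becomes 1; next s becomes 0; next at i=-2:; next s becomes -1; next at i=-1:; next s becomes -2; next t becomes -5; next final value 10; agreement on 10.
Across all 72 domain points the two functions coincide.
verdict: equivalent


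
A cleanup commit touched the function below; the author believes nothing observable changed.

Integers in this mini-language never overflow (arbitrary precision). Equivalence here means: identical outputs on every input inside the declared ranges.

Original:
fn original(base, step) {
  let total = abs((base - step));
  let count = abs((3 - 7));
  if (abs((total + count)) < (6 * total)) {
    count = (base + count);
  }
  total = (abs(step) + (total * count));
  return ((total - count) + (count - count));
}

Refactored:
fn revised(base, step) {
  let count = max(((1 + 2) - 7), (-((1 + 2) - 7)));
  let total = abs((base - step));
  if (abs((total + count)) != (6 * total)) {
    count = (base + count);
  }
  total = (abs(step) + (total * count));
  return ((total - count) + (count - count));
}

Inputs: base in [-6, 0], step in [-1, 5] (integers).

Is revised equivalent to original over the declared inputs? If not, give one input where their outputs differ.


The rewrite breaks on base=-1, step=-1, where the results are -3 and -2.
original: total=0, then count=4, then (abs((total + count)) < (6 * total)) is false, then total=1, then returns -3
revised: count=4, then total=0, then (abs((total + count)) != (6 * total)) is true, then count=3, then total=1, then returns -2
verdict: not equivalent; witness: base=-1, step=-1


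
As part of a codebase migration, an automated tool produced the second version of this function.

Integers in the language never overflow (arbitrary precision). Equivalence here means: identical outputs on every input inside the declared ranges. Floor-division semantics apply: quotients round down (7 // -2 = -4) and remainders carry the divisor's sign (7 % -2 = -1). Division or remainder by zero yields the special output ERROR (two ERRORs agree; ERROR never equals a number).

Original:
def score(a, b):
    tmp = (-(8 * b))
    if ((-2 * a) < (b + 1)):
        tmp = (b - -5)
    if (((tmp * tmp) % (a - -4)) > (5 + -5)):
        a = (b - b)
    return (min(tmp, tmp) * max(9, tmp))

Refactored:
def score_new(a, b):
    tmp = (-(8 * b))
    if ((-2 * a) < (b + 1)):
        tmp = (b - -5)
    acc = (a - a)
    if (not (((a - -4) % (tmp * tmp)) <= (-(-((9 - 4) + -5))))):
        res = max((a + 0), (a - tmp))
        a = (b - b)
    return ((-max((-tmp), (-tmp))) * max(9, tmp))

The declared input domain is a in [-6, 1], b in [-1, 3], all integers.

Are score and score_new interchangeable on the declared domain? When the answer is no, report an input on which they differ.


The rewrite breaks on a=-6, b=0, where the results are 0 and ERROR.
score: tmp = 0; ((-2 * a) < (b + 1)) -> false; (((tmp * tmp) % (a - -4)) > (5 + -5)) -> false; return 0
score_new: tmp = 0; ((-2 * a) < (b + 1)) -> false; acc = 0; division by zero -> ERROR
verdict: not equivalent; witness: a=-6, b=0


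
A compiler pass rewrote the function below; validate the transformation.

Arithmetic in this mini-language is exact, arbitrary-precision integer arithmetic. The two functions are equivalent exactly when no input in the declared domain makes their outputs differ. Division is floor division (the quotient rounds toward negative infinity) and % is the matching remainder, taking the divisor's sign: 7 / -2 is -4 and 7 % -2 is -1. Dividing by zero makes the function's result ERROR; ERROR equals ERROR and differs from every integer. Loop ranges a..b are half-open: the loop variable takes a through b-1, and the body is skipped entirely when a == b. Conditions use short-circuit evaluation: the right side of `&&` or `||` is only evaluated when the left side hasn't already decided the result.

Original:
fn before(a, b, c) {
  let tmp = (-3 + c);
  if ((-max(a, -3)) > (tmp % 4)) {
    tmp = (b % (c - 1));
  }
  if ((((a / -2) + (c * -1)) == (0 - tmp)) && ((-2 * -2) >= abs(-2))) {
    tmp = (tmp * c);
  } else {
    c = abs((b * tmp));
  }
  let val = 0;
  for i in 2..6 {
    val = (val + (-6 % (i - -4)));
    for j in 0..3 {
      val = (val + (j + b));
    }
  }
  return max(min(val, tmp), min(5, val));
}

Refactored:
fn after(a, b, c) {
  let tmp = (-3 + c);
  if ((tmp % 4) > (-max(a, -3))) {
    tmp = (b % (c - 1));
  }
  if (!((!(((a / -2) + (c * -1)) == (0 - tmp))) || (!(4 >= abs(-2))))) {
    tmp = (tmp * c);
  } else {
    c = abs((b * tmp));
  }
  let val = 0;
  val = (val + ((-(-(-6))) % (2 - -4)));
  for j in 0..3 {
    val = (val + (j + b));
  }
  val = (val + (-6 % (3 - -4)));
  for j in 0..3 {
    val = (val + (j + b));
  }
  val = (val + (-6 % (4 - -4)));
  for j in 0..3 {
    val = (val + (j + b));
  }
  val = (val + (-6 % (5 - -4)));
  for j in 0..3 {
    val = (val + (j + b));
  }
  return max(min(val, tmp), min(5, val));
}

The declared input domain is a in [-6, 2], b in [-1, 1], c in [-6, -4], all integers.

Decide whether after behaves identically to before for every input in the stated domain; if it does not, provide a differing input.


The rewrite breaks on a=-6, b=-1, c=-5, where the results are 5 and 6.
before: tmp = -8; ((-max(a, -3)) > (tmp % 4)) -> true; tmp = -1; ((((a / -2) + (c * -1)) == (0 - tmp)) && ((-2 * -2) >= abs(-2))) -> false; c = 1; val = 0; [i=2]; val = 0; [j=0]; val = -1; [j=1]; val = -1; [j=2]; val = 0; [i=3]; val = 1; [j=0]; val = 0; [j=1]; val = 0; [j=2]; val = 1; [i=4]; val = 3; [j=0]; val = 2; [j=1]; val = 2; [j=2]; val = 3; [i=5]; val = 6; [j=0]; val = 5; [j=1]; val = 5; [j=2]; val = 6; return 5
after: tmp = -8; ((tmp % 4) > (-max(a, -3))) -> false; (!((!(((a / -2) + (c * -1)) == (0 - tmp))) || (!(4 >= abs(-2))))) -> true; tmp = 40; val = 0; val = 0; [j=0]; val = -1; [j=1]; val = -1; [j=2]; val = 0; val = 1; [j=0]; val = 0; [j=1]; val = 0; [j=2]; val = 1; val = 3; [j=0]; val = 2; [j=1]; val = 2; [j=2]; val = 3; val = 6; [j=0]; val = 5; [j=1]; val = 5; [j=2]; val = 6; return 6
verdict: not equivalent; witness: a=-6, b=-1, c=-5


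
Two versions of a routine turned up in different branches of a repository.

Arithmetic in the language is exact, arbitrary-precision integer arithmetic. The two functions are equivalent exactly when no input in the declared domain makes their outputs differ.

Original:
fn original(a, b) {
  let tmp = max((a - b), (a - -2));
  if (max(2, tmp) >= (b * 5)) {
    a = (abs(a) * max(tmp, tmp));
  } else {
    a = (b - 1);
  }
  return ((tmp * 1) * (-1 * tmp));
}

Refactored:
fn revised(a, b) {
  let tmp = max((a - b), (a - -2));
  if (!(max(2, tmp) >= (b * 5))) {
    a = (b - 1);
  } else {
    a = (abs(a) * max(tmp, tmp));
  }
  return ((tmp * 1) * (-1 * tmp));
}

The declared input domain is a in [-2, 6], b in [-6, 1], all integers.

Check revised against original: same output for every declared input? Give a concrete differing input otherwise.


Differences: boolean connective usage differs — yet all 72 inputs agree.
verdict: equivalent


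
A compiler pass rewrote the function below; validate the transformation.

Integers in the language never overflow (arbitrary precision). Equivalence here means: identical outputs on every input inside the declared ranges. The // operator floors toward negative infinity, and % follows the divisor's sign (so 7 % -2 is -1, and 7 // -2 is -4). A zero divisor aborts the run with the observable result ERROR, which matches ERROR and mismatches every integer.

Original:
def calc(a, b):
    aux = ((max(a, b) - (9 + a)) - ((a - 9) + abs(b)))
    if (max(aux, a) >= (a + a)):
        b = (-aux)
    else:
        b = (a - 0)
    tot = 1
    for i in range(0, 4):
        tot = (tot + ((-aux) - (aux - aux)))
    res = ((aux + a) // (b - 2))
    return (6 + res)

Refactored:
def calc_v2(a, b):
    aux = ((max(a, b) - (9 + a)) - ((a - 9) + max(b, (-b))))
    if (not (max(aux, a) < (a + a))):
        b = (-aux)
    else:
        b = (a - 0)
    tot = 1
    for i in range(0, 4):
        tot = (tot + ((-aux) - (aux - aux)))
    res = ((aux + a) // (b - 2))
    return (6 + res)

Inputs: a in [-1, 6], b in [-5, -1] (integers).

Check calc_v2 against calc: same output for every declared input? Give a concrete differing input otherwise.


Side by side, the visible changes include: boolean connective usage differs; also min/max/abs usage differs; also comparison usage differs.
As a probe, take a=0, b=-1: calc runs aux=-1, then (max(aux, a) >= (a + a)) is true, then b=1, then tot=1, then (i=0), then tot=2, then (i=1), then tot=3, then (i=2), then tot=4, then (i=3), then tot=5, then res=1, then returns 7; calc_v2 runs aux=-1, then (not (max(aux, a) < (a + a))) is true, then b=1, then tot=1, then (i=0), then tot=2, then (i=1), then tot=3, then (i=2), then tot=4, then (i=3), then tot=5, then res=1, then returns 7; both end at 7.
Every one of the 40 inputs gives matching results.
verdict: equivalent


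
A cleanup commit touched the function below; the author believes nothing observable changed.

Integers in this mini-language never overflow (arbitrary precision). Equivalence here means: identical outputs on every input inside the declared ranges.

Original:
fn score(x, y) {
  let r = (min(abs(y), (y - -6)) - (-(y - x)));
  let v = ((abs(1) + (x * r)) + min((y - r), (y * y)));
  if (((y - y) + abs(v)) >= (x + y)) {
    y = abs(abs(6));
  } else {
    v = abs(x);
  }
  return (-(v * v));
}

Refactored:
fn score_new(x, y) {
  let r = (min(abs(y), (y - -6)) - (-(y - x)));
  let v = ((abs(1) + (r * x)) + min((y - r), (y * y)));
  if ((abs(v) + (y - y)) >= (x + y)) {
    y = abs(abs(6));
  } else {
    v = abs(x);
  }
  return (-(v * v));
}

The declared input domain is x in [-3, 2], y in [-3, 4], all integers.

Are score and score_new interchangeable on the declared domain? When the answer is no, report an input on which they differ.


Behavior is preserved: although same computation, different form, the outputs never diverge.
Spot check at x=2, y=-1 — score: r = -2; v = -2; (((y - y) + abs(v)) >= (x + y)) -> true; y = 6; return -4. score_new: r = -2; v = -2; ((abs(v) + (y - y)) >= (x + y)) -> true; y = 6; return -4. Both give -4.
Every one of the 48 inputs gives matching results.
verdict: equivalent


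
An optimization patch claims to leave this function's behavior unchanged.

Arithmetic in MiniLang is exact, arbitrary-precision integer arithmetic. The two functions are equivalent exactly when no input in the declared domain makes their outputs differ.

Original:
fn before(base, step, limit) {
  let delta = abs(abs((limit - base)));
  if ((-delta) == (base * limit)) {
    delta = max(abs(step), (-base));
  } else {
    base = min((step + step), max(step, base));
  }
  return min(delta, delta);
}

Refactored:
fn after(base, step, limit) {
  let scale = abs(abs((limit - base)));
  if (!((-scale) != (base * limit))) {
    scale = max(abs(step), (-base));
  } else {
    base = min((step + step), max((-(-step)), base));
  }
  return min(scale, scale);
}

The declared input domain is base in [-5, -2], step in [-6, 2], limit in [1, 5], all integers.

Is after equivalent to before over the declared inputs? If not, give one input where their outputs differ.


The two are interchangeable: local variable names differ; also boolean connective usage differs; also comparison usage differs, and every declared input agrees.
One worked example (base=-5, step=-4, limit=4) — before: delta=9, then ((-delta) == (base * limit)) is false, then base=-8, then returns 9; after: scale=9, then (!((-scale) != (base * limit))) is false, then base=-8, then returns 9; agreement on 9.
An exhaustive pass over the 180 declared inputs shows identical outputs.
verdict: equivalent


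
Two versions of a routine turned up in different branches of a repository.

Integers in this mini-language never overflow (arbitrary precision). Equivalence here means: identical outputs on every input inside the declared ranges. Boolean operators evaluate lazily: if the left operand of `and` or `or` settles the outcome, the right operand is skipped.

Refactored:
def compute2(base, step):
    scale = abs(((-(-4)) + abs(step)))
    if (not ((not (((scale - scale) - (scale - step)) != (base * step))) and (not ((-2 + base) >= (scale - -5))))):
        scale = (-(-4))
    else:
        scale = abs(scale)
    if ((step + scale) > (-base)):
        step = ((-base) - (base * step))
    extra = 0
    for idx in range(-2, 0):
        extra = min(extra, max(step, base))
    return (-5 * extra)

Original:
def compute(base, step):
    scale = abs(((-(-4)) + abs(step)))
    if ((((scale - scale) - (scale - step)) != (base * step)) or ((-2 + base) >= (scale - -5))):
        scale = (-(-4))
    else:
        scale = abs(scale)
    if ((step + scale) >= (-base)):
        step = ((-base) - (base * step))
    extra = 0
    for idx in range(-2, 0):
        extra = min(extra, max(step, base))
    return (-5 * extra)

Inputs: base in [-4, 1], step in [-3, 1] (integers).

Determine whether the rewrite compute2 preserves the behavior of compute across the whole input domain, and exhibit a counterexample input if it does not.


Not equivalent: base=-3, step=-1 separates them (0 vs 5).
compute: scale = 5; ((((scale - scale) - (scale - step)) != (base * step)) or ((-2 + base) >= (scale - -5))) -> true; scale = 4; ((step + scale) >= (-base)) -> true; step = 0; extra = 0; [idx=-2]; extra = 0; [idx=-1]; extra = 0; return 0
compute2: scale = 5; (not ((not (((scale - scale) - (scale - step)) != (base * step))) and (not ((-2 + base) >= (scale - -5))))) -> true; scale = 4; ((step + scale) > (-base)) -> false; extra = 0; [idx=-2]; extra = -1; [idx=-1]; extra = -1; return 5
verdict: not equivalent; witness: base=-3, step=-1
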